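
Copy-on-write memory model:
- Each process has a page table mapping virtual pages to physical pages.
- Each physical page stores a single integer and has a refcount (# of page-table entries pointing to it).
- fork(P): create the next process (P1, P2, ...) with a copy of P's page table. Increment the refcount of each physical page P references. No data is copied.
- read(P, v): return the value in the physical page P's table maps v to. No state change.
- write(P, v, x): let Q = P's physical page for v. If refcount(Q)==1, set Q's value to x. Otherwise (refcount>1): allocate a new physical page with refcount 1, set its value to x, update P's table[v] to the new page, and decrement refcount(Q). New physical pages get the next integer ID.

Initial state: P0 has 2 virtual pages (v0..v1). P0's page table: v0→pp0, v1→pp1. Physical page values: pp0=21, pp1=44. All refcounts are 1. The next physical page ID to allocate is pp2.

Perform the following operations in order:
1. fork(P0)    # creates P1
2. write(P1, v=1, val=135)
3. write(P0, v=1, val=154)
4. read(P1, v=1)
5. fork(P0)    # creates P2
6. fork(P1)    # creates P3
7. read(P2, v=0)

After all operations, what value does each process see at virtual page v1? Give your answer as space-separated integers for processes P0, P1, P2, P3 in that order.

Answer: 154 135 154 135

Derivation:
Op 1: fork(P0) -> P1. 2 ppages; refcounts: pp0:2 pp1:2
Op 2: write(P1, v1, 135). refcount(pp1)=2>1 -> COPY to pp2. 3 ppages; refcounts: pp0:2 pp1:1 pp2:1
Op 3: write(P0, v1, 154). refcount(pp1)=1 -> write in place. 3 ppages; refcounts: pp0:2 pp1:1 pp2:1
Op 4: read(P1, v1) -> 135. No state change.
Op 5: fork(P0) -> P2. 3 ppages; refcounts: pp0:3 pp1:2 pp2:1
Op 6: fork(P1) -> P3. 3 ppages; refcounts: pp0:4 pp1:2 pp2:2
Op 7: read(P2, v0) -> 21. No state change.
P0: v1 -> pp1 = 154
P1: v1 -> pp2 = 135
P2: v1 -> pp1 = 154
P3: v1 -> pp2 = 135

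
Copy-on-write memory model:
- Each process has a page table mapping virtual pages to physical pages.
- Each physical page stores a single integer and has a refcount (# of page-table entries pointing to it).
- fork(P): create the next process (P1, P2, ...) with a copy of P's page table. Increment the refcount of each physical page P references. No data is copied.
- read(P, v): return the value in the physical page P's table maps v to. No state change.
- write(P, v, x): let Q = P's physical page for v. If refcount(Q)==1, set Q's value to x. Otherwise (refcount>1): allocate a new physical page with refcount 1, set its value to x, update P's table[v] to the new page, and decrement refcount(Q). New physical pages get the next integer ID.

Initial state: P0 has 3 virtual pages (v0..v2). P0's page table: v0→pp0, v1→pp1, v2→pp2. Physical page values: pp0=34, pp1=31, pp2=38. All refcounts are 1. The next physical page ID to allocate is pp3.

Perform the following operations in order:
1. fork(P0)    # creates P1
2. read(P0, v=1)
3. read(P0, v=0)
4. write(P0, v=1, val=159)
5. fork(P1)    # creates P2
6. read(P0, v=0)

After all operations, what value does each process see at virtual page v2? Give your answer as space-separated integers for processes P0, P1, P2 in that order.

Op 1: fork(P0) -> P1. 3 ppages; refcounts: pp0:2 pp1:2 pp2:2
Op 2: read(P0, v1) -> 31. No state change.
Op 3: read(P0, v0) -> 34. No state change.
Op 4: write(P0, v1, 159). refcount(pp1)=2>1 -> COPY to pp3. 4 ppages; refcounts: pp0:2 pp1:1 pp2:2 pp3:1
Op 5: fork(P1) -> P2. 4 ppages; refcounts: pp0:3 pp1:2 pp2:3 pp3:1
Op 6: read(P0, v0) -> 34. No state change.
P0: v2 -> pp2 = 38
P1: v2 -> pp2 = 38
P2: v2 -> pp2 = 38

Answer: 38 38 38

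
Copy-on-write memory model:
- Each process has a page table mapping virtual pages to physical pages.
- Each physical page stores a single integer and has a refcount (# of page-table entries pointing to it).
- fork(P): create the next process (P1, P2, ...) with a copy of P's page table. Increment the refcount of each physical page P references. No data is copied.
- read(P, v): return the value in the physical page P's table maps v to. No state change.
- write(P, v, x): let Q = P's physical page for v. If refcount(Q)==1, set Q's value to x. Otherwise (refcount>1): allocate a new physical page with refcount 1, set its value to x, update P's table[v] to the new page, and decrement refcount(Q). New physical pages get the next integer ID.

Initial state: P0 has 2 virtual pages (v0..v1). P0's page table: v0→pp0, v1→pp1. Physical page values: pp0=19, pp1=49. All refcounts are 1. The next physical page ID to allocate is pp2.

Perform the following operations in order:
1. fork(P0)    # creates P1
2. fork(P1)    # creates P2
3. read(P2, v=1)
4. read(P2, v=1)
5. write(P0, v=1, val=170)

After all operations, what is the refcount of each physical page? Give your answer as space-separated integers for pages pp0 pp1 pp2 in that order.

Op 1: fork(P0) -> P1. 2 ppages; refcounts: pp0:2 pp1:2
Op 2: fork(P1) -> P2. 2 ppages; refcounts: pp0:3 pp1:3
Op 3: read(P2, v1) -> 49. No state change.
Op 4: read(P2, v1) -> 49. No state change.
Op 5: write(P0, v1, 170). refcount(pp1)=3>1 -> COPY to pp2. 3 ppages; refcounts: pp0:3 pp1:2 pp2:1

Answer: 3 2 1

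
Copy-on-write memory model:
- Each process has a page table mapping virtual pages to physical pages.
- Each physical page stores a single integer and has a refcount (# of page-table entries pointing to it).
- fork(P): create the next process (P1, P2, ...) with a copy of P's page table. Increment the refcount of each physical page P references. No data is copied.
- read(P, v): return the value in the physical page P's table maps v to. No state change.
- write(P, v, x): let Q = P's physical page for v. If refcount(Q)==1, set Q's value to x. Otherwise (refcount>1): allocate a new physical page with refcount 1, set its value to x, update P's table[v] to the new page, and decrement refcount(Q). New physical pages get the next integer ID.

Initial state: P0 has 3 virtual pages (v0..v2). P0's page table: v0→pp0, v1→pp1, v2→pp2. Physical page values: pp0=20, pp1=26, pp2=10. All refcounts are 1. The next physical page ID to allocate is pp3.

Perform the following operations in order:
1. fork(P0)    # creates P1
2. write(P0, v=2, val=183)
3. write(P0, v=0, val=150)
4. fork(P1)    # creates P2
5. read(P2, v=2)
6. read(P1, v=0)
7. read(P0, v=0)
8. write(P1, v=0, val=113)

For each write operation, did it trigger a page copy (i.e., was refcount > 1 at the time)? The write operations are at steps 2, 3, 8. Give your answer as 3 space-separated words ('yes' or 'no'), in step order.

Op 1: fork(P0) -> P1. 3 ppages; refcounts: pp0:2 pp1:2 pp2:2
Op 2: write(P0, v2, 183). refcount(pp2)=2>1 -> COPY to pp3. 4 ppages; refcounts: pp0:2 pp1:2 pp2:1 pp3:1
Op 3: write(P0, v0, 150). refcount(pp0)=2>1 -> COPY to pp4. 5 ppages; refcounts: pp0:1 pp1:2 pp2:1 pp3:1 pp4:1
Op 4: fork(P1) -> P2. 5 ppages; refcounts: pp0:2 pp1:3 pp2:2 pp3:1 pp4:1
Op 5: read(P2, v2) -> 10. No state change.
Op 6: read(P1, v0) -> 20. No state change.
Op 7: read(P0, v0) -> 150. No state change.
Op 8: write(P1, v0, 113). refcount(pp0)=2>1 -> COPY to pp5. 6 ppages; refcounts: pp0:1 pp1:3 pp2:2 pp3:1 pp4:1 pp5:1

yes yes yes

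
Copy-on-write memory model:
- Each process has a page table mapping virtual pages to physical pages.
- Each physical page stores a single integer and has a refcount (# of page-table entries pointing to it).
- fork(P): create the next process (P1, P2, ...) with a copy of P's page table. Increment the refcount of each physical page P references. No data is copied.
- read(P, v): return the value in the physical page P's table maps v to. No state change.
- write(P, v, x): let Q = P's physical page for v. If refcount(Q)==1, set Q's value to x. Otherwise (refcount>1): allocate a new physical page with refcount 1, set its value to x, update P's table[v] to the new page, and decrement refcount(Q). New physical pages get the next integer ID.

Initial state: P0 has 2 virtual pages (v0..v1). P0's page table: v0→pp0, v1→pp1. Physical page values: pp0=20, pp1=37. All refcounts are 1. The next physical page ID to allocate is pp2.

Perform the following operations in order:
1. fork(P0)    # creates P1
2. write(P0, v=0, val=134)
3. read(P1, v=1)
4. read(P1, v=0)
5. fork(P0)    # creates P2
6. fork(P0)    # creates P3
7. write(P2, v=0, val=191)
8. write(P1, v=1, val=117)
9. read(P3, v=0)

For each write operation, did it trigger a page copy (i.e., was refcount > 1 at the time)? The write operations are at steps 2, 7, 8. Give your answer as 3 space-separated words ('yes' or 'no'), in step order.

Op 1: fork(P0) -> P1. 2 ppages; refcounts: pp0:2 pp1:2
Op 2: write(P0, v0, 134). refcount(pp0)=2>1 -> COPY to pp2. 3 ppages; refcounts: pp0:1 pp1:2 pp2:1
Op 3: read(P1, v1) -> 37. No state change.
Op 4: read(P1, v0) -> 20. No state change.
Op 5: fork(P0) -> P2. 3 ppages; refcounts: pp0:1 pp1:3 pp2:2
Op 6: fork(P0) -> P3. 3 ppages; refcounts: pp0:1 pp1:4 pp2:3
Op 7: write(P2, v0, 191). refcount(pp2)=3>1 -> COPY to pp3. 4 ppages; refcounts: pp0:1 pp1:4 pp2:2 pp3:1
Op 8: write(P1, v1, 117). refcount(pp1)=4>1 -> COPY to pp4. 5 ppages; refcounts: pp0:1 pp1:3 pp2:2 pp3:1 pp4:1
Op 9: read(P3, v0) -> 134. No state change.

yes yes yes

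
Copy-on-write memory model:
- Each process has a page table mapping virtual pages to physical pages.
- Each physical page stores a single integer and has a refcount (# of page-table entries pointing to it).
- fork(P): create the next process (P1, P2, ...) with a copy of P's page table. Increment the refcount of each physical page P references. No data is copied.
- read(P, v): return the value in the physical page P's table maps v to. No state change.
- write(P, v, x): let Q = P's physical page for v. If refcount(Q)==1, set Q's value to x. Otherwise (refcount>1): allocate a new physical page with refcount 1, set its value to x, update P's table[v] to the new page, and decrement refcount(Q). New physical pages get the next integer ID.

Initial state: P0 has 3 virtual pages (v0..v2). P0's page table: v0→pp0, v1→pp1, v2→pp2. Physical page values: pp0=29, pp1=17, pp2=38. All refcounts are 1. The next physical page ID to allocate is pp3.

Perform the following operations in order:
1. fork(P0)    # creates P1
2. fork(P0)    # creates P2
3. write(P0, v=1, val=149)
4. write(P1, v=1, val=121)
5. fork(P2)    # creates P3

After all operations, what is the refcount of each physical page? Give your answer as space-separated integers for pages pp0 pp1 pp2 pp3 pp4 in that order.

Op 1: fork(P0) -> P1. 3 ppages; refcounts: pp0:2 pp1:2 pp2:2
Op 2: fork(P0) -> P2. 3 ppages; refcounts: pp0:3 pp1:3 pp2:3
Op 3: write(P0, v1, 149). refcount(pp1)=3>1 -> COPY to pp3. 4 ppages; refcounts: pp0:3 pp1:2 pp2:3 pp3:1
Op 4: write(P1, v1, 121). refcount(pp1)=2>1 -> COPY to pp4. 5 ppages; refcounts: pp0:3 pp1:1 pp2:3 pp3:1 pp4:1
Op 5: fork(P2) -> P3. 5 ppages; refcounts: pp0:4 pp1:2 pp2:4 pp3:1 pp4:1

Answer: 4 2 4 1 1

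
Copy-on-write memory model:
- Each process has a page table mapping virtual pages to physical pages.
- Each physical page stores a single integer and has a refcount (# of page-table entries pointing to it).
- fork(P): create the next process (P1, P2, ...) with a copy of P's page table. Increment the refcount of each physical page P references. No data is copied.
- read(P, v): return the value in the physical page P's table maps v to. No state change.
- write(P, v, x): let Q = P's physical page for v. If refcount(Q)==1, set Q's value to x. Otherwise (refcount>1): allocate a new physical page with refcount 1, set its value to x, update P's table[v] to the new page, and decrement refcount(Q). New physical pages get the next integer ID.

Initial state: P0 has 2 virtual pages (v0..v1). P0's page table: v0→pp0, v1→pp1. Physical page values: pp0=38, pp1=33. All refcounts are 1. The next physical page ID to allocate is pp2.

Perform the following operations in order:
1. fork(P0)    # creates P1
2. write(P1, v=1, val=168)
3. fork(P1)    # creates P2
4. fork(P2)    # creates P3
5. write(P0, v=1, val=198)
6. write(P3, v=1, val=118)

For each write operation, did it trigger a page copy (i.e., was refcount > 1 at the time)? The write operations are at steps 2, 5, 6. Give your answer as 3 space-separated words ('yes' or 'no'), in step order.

Op 1: fork(P0) -> P1. 2 ppages; refcounts: pp0:2 pp1:2
Op 2: write(P1, v1, 168). refcount(pp1)=2>1 -> COPY to pp2. 3 ppages; refcounts: pp0:2 pp1:1 pp2:1
Op 3: fork(P1) -> P2. 3 ppages; refcounts: pp0:3 pp1:1 pp2:2
Op 4: fork(P2) -> P3. 3 ppages; refcounts: pp0:4 pp1:1 pp2:3
Op 5: write(P0, v1, 198). refcount(pp1)=1 -> write in place. 3 ppages; refcounts: pp0:4 pp1:1 pp2:3
Op 6: write(P3, v1, 118). refcount(pp2)=3>1 -> COPY to pp3. 4 ppages; refcounts: pp0:4 pp1:1 pp2:2 pp3:1

yes no yes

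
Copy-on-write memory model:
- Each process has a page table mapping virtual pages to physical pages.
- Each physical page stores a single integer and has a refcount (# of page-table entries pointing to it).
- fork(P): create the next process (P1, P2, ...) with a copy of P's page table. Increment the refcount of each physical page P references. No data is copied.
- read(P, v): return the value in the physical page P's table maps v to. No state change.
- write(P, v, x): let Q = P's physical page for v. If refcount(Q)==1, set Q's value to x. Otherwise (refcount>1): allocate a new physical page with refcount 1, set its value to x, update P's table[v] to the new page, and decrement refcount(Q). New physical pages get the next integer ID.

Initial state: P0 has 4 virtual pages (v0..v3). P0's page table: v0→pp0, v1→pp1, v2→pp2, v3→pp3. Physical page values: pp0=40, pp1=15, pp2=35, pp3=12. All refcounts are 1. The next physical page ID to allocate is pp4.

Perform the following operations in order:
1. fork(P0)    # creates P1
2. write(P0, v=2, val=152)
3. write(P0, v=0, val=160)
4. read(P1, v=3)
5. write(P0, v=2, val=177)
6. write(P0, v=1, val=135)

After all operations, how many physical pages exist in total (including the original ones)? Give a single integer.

Answer: 7

Derivation:
Op 1: fork(P0) -> P1. 4 ppages; refcounts: pp0:2 pp1:2 pp2:2 pp3:2
Op 2: write(P0, v2, 152). refcount(pp2)=2>1 -> COPY to pp4. 5 ppages; refcounts: pp0:2 pp1:2 pp2:1 pp3:2 pp4:1
Op 3: write(P0, v0, 160). refcount(pp0)=2>1 -> COPY to pp5. 6 ppages; refcounts: pp0:1 pp1:2 pp2:1 pp3:2 pp4:1 pp5:1
Op 4: read(P1, v3) -> 12. No state change.
Op 5: write(P0, v2, 177). refcount(pp4)=1 -> write in place. 6 ppages; refcounts: pp0:1 pp1:2 pp2:1 pp3:2 pp4:1 pp5:1
Op 6: write(P0, v1, 135). refcount(pp1)=2>1 -> COPY to pp6. 7 ppages; refcounts: pp0:1 pp1:1 pp2:1 pp3:2 pp4:1 pp5:1 pp6:1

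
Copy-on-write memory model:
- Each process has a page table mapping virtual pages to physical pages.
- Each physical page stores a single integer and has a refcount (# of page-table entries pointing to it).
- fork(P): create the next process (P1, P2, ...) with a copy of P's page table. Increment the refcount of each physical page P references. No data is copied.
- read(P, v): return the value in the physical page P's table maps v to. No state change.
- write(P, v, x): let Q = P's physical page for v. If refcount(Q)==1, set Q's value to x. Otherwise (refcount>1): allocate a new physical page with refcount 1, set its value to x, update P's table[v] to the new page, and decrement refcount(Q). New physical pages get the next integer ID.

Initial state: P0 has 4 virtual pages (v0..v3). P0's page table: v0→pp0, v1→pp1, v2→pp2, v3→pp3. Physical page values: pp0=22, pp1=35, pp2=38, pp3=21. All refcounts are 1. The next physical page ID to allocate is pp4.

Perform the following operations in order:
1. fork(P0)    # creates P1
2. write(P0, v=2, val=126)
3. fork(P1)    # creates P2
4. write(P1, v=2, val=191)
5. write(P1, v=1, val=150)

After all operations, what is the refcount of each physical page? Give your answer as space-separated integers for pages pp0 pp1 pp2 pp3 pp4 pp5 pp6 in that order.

Op 1: fork(P0) -> P1. 4 ppages; refcounts: pp0:2 pp1:2 pp2:2 pp3:2
Op 2: write(P0, v2, 126). refcount(pp2)=2>1 -> COPY to pp4. 5 ppages; refcounts: pp0:2 pp1:2 pp2:1 pp3:2 pp4:1
Op 3: fork(P1) -> P2. 5 ppages; refcounts: pp0:3 pp1:3 pp2:2 pp3:3 pp4:1
Op 4: write(P1, v2, 191). refcount(pp2)=2>1 -> COPY to pp5. 6 ppages; refcounts: pp0:3 pp1:3 pp2:1 pp3:3 pp4:1 pp5:1
Op 5: write(P1, v1, 150). refcount(pp1)=3>1 -> COPY to pp6. 7 ppages; refcounts: pp0:3 pp1:2 pp2:1 pp3:3 pp4:1 pp5:1 pp6:1

Answer: 3 2 1 3 1 1 1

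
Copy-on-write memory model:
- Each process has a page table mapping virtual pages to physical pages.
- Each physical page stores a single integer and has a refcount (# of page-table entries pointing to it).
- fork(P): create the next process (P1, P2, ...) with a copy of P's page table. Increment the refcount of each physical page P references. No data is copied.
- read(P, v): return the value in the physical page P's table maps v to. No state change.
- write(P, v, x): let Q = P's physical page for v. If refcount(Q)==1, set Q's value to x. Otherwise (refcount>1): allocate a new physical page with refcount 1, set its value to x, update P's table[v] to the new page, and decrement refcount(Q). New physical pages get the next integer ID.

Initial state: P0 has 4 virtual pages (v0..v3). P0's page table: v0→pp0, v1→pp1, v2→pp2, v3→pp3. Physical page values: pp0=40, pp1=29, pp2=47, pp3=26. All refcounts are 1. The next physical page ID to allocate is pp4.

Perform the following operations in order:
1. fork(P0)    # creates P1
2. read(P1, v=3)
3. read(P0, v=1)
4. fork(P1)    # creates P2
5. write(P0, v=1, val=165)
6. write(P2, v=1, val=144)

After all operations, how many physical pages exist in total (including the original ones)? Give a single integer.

Op 1: fork(P0) -> P1. 4 ppages; refcounts: pp0:2 pp1:2 pp2:2 pp3:2
Op 2: read(P1, v3) -> 26. No state change.
Op 3: read(P0, v1) -> 29. No state change.
Op 4: fork(P1) -> P2. 4 ppages; refcounts: pp0:3 pp1:3 pp2:3 pp3:3
Op 5: write(P0, v1, 165). refcount(pp1)=3>1 -> COPY to pp4. 5 ppages; refcounts: pp0:3 pp1:2 pp2:3 pp3:3 pp4:1
Op 6: write(P2, v1, 144). refcount(pp1)=2>1 -> COPY to pp5. 6 ppages; refcounts: pp0:3 pp1:1 pp2:3 pp3:3 pp4:1 pp5:1

Answer: 6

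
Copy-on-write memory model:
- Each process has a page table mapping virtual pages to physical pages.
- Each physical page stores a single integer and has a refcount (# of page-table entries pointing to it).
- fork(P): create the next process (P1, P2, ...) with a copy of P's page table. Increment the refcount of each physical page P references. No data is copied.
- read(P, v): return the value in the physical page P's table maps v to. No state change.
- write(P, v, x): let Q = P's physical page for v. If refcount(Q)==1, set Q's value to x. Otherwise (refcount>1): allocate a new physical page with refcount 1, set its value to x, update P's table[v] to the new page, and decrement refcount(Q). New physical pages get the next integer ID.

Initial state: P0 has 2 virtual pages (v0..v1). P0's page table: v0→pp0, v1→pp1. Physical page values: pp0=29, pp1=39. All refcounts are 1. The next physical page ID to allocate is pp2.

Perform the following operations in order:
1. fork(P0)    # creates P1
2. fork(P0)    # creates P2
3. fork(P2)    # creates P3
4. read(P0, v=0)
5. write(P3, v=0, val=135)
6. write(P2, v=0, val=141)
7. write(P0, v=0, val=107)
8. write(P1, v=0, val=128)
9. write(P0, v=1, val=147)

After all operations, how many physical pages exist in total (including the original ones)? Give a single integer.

Op 1: fork(P0) -> P1. 2 ppages; refcounts: pp0:2 pp1:2
Op 2: fork(P0) -> P2. 2 ppages; refcounts: pp0:3 pp1:3
Op 3: fork(P2) -> P3. 2 ppages; refcounts: pp0:4 pp1:4
Op 4: read(P0, v0) -> 29. No state change.
Op 5: write(P3, v0, 135). refcount(pp0)=4>1 -> COPY to pp2. 3 ppages; refcounts: pp0:3 pp1:4 pp2:1
Op 6: write(P2, v0, 141). refcount(pp0)=3>1 -> COPY to pp3. 4 ppages; refcounts: pp0:2 pp1:4 pp2:1 pp3:1
Op 7: write(P0, v0, 107). refcount(pp0)=2>1 -> COPY to pp4. 5 ppages; refcounts: pp0:1 pp1:4 pp2:1 pp3:1 pp4:1
Op 8: write(P1, v0, 128). refcount(pp0)=1 -> write in place. 5 ppages; refcounts: pp0:1 pp1:4 pp2:1 pp3:1 pp4:1
Op 9: write(P0, v1, 147). refcount(pp1)=4>1 -> COPY to pp5. 6 ppages; refcounts: pp0:1 pp1:3 pp2:1 pp3:1 pp4:1 pp5:1

Answer: 6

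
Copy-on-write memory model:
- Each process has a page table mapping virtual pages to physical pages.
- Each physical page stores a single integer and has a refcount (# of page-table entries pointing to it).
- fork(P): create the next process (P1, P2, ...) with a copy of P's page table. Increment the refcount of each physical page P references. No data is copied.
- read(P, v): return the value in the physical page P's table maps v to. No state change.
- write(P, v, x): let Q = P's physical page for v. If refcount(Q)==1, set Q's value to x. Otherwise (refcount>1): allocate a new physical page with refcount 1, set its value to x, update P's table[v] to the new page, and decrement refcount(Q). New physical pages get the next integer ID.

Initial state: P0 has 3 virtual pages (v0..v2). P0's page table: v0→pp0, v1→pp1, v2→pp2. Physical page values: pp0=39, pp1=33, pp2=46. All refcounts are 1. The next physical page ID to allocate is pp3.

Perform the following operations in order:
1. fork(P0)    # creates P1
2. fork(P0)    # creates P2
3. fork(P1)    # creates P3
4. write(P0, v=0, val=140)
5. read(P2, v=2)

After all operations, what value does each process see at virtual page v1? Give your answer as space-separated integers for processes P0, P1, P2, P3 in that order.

Answer: 33 33 33 33

Derivation:
Op 1: fork(P0) -> P1. 3 ppages; refcounts: pp0:2 pp1:2 pp2:2
Op 2: fork(P0) -> P2. 3 ppages; refcounts: pp0:3 pp1:3 pp2:3
Op 3: fork(P1) -> P3. 3 ppages; refcounts: pp0:4 pp1:4 pp2:4
Op 4: write(P0, v0, 140). refcount(pp0)=4>1 -> COPY to pp3. 4 ppages; refcounts: pp0:3 pp1:4 pp2:4 pp3:1
Op 5: read(P2, v2) -> 46. No state change.
P0: v1 -> pp1 = 33
P1: v1 -> pp1 = 33
P2: v1 -> pp1 = 33
P3: v1 -> pp1 = 33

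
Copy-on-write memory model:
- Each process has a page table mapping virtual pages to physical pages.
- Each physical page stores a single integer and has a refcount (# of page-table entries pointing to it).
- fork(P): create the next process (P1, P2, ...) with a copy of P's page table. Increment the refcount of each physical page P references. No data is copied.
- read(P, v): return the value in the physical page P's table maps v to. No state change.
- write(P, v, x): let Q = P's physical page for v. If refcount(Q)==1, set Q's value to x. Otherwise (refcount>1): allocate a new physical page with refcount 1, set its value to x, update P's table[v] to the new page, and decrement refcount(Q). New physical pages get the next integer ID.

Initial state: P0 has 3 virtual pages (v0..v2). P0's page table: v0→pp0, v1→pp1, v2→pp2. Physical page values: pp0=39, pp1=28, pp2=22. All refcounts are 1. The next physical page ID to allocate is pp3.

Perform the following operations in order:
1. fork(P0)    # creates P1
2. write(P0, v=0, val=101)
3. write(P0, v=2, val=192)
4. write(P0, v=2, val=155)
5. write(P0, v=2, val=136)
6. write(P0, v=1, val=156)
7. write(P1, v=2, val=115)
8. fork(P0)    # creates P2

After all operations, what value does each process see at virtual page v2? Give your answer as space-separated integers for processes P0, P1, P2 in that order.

Answer: 136 115 136

Derivation:
Op 1: fork(P0) -> P1. 3 ppages; refcounts: pp0:2 pp1:2 pp2:2
Op 2: write(P0, v0, 101). refcount(pp0)=2>1 -> COPY to pp3. 4 ppages; refcounts: pp0:1 pp1:2 pp2:2 pp3:1
Op 3: write(P0, v2, 192). refcount(pp2)=2>1 -> COPY to pp4. 5 ppages; refcounts: pp0:1 pp1:2 pp2:1 pp3:1 pp4:1
Op 4: write(P0, v2, 155). refcount(pp4)=1 -> write in place. 5 ppages; refcounts: pp0:1 pp1:2 pp2:1 pp3:1 pp4:1
Op 5: write(P0, v2, 136). refcount(pp4)=1 -> write in place. 5 ppages; refcounts: pp0:1 pp1:2 pp2:1 pp3:1 pp4:1
Op 6: write(P0, v1, 156). refcount(pp1)=2>1 -> COPY to pp5. 6 ppages; refcounts: pp0:1 pp1:1 pp2:1 pp3:1 pp4:1 pp5:1
Op 7: write(P1, v2, 115). refcount(pp2)=1 -> write in place. 6 ppages; refcounts: pp0:1 pp1:1 pp2:1 pp3:1 pp4:1 pp5:1
Op 8: fork(P0) -> P2. 6 ppages; refcounts: pp0:1 pp1:1 pp2:1 pp3:2 pp4:2 pp5:2
P0: v2 -> pp4 = 136
P1: v2 -> pp2 = 115
P2: v2 -> pp4 = 136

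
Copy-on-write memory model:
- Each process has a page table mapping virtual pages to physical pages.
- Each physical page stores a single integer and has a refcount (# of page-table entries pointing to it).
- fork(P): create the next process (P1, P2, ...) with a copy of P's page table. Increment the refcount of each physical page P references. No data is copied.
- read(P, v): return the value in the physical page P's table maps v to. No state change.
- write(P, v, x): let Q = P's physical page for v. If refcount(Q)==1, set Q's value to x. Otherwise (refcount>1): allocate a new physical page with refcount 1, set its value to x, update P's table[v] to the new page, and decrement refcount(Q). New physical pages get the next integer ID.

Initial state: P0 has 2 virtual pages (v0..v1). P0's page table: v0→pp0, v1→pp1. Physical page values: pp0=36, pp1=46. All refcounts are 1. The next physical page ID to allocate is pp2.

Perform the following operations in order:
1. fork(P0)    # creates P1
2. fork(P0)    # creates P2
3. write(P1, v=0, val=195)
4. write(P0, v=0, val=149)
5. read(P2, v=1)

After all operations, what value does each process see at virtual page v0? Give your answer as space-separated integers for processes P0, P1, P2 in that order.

Op 1: fork(P0) -> P1. 2 ppages; refcounts: pp0:2 pp1:2
Op 2: fork(P0) -> P2. 2 ppages; refcounts: pp0:3 pp1:3
Op 3: write(P1, v0, 195). refcount(pp0)=3>1 -> COPY to pp2. 3 ppages; refcounts: pp0:2 pp1:3 pp2:1
Op 4: write(P0, v0, 149). refcount(pp0)=2>1 -> COPY to pp3. 4 ppages; refcounts: pp0:1 pp1:3 pp2:1 pp3:1
Op 5: read(P2, v1) -> 46. No state change.
P0: v0 -> pp3 = 149
P1: v0 -> pp2 = 195
P2: v0 -> pp0 = 36

Answer: 149 195 36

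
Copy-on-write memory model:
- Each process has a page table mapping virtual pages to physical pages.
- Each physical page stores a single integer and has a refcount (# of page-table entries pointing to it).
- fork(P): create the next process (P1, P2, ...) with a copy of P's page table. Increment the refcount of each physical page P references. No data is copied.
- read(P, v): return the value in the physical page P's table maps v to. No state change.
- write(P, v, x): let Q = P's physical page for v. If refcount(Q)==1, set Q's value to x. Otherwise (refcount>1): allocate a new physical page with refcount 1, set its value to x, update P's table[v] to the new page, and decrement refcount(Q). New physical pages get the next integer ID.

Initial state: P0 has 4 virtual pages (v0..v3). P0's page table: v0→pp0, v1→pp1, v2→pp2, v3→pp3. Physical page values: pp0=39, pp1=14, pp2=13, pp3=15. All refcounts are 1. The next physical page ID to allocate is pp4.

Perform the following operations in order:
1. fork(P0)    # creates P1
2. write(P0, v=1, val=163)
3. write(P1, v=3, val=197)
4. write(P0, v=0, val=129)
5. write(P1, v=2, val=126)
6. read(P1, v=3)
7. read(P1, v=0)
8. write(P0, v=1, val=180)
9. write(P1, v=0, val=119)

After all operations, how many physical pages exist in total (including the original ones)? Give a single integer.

Answer: 8

Derivation:
Op 1: fork(P0) -> P1. 4 ppages; refcounts: pp0:2 pp1:2 pp2:2 pp3:2
Op 2: write(P0, v1, 163). refcount(pp1)=2>1 -> COPY to pp4. 5 ppages; refcounts: pp0:2 pp1:1 pp2:2 pp3:2 pp4:1
Op 3: write(P1, v3, 197). refcount(pp3)=2>1 -> COPY to pp5. 6 ppages; refcounts: pp0:2 pp1:1 pp2:2 pp3:1 pp4:1 pp5:1
Op 4: write(P0, v0, 129). refcount(pp0)=2>1 -> COPY to pp6. 7 ppages; refcounts: pp0:1 pp1:1 pp2:2 pp3:1 pp4:1 pp5:1 pp6:1
Op 5: write(P1, v2, 126). refcount(pp2)=2>1 -> COPY to pp7. 8 ppages; refcounts: pp0:1 pp1:1 pp2:1 pp3:1 pp4:1 pp5:1 pp6:1 pp7:1
Op 6: read(P1, v3) -> 197. No state change.
Op 7: read(P1, v0) -> 39. No state change.
Op 8: write(P0, v1, 180). refcount(pp4)=1 -> write in place. 8 ppages; refcounts: pp0:1 pp1:1 pp2:1 pp3:1 pp4:1 pp5:1 pp6:1 pp7:1
Op 9: write(P1, v0, 119). refcount(pp0)=1 -> write in place. 8 ppages; refcounts: pp0:1 pp1:1 pp2:1 pp3:1 pp4:1 pp5:1 pp6:1 pp7:1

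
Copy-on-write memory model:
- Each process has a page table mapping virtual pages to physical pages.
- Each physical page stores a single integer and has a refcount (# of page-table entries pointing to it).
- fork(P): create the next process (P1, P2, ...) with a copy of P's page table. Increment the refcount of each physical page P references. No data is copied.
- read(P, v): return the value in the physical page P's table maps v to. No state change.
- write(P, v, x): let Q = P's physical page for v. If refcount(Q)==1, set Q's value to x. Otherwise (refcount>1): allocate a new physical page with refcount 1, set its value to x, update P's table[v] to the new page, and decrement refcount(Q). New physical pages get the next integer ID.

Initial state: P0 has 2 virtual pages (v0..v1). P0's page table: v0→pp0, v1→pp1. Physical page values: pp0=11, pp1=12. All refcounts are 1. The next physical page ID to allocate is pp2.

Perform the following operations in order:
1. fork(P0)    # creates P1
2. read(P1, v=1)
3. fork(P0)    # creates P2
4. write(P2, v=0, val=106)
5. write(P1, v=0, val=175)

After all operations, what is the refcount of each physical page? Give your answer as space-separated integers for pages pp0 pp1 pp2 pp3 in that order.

Answer: 1 3 1 1

Derivation:
Op 1: fork(P0) -> P1. 2 ppages; refcounts: pp0:2 pp1:2
Op 2: read(P1, v1) -> 12. No state change.
Op 3: fork(P0) -> P2. 2 ppages; refcounts: pp0:3 pp1:3
Op 4: write(P2, v0, 106). refcount(pp0)=3>1 -> COPY to pp2. 3 ppages; refcounts: pp0:2 pp1:3 pp2:1
Op 5: write(P1, v0, 175). refcount(pp0)=2>1 -> COPY to pp3. 4 ppages; refcounts: pp0:1 pp1:3 pp2:1 pp3:1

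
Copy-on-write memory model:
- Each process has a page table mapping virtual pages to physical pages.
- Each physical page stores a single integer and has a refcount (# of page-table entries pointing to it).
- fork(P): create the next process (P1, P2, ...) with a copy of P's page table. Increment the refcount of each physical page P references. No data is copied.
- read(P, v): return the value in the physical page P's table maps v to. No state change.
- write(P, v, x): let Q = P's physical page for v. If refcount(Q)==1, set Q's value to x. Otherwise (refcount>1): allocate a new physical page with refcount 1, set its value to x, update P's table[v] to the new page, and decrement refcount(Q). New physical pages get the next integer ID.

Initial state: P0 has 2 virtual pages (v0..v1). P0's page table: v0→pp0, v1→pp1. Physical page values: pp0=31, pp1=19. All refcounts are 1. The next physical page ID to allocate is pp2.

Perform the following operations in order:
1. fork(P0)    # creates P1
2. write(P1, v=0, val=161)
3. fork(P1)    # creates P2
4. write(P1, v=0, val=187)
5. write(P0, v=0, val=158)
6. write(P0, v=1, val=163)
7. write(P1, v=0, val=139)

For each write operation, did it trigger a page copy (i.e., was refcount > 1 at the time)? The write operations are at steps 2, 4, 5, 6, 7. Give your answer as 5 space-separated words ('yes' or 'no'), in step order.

Op 1: fork(P0) -> P1. 2 ppages; refcounts: pp0:2 pp1:2
Op 2: write(P1, v0, 161). refcount(pp0)=2>1 -> COPY to pp2. 3 ppages; refcounts: pp0:1 pp1:2 pp2:1
Op 3: fork(P1) -> P2. 3 ppages; refcounts: pp0:1 pp1:3 pp2:2
Op 4: write(P1, v0, 187). refcount(pp2)=2>1 -> COPY to pp3. 4 ppages; refcounts: pp0:1 pp1:3 pp2:1 pp3:1
Op 5: write(P0, v0, 158). refcount(pp0)=1 -> write in place. 4 ppages; refcounts: pp0:1 pp1:3 pp2:1 pp3:1
Op 6: write(P0, v1, 163). refcount(pp1)=3>1 -> COPY to pp4. 5 ppages; refcounts: pp0:1 pp1:2 pp2:1 pp3:1 pp4:1
Op 7: write(P1, v0, 139). refcount(pp3)=1 -> write in place. 5 ppages; refcounts: pp0:1 pp1:2 pp2:1 pp3:1 pp4:1

yes yes no yes no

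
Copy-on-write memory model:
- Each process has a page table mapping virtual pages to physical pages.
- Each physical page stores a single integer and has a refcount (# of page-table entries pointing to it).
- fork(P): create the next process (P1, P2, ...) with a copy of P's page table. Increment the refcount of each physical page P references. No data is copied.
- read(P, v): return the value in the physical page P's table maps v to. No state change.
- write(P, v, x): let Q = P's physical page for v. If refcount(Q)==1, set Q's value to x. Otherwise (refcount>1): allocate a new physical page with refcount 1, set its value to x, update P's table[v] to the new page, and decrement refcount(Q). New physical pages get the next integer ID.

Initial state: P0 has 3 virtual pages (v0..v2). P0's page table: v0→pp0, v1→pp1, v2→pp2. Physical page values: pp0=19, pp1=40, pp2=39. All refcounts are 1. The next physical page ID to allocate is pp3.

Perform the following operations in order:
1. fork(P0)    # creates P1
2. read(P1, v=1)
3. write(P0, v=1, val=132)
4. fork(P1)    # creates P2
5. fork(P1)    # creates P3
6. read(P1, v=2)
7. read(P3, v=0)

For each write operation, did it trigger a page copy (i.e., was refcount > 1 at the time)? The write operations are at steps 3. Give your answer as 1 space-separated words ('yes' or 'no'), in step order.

Op 1: fork(P0) -> P1. 3 ppages; refcounts: pp0:2 pp1:2 pp2:2
Op 2: read(P1, v1) -> 40. No state change.
Op 3: write(P0, v1, 132). refcount(pp1)=2>1 -> COPY to pp3. 4 ppages; refcounts: pp0:2 pp1:1 pp2:2 pp3:1
Op 4: fork(P1) -> P2. 4 ppages; refcounts: pp0:3 pp1:2 pp2:3 pp3:1
Op 5: fork(P1) -> P3. 4 ppages; refcounts: pp0:4 pp1:3 pp2:4 pp3:1
Op 6: read(P1, v2) -> 39. No state change.
Op 7: read(P3, v0) -> 19. No state change.

yes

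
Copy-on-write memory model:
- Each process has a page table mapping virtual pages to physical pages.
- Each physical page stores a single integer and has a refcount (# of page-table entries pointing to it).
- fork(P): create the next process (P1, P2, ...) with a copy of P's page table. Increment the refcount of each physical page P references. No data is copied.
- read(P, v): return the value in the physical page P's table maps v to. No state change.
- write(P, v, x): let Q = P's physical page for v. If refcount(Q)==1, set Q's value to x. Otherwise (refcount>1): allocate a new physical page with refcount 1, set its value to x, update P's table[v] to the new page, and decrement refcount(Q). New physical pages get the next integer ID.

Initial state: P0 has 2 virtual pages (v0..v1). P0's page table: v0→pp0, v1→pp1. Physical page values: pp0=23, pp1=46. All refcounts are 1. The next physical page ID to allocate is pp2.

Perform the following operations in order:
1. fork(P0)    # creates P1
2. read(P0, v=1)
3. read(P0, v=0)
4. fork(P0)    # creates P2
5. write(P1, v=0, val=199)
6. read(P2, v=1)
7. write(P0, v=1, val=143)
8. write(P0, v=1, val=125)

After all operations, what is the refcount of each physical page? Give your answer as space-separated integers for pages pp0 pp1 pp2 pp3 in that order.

Answer: 2 2 1 1

Derivation:
Op 1: fork(P0) -> P1. 2 ppages; refcounts: pp0:2 pp1:2
Op 2: read(P0, v1) -> 46. No state change.
Op 3: read(P0, v0) -> 23. No state change.
Op 4: fork(P0) -> P2. 2 ppages; refcounts: pp0:3 pp1:3
Op 5: write(P1, v0, 199). refcount(pp0)=3>1 -> COPY to pp2. 3 ppages; refcounts: pp0:2 pp1:3 pp2:1
Op 6: read(P2, v1) -> 46. No state change.
Op 7: write(P0, v1, 143). refcount(pp1)=3>1 -> COPY to pp3. 4 ppages; refcounts: pp0:2 pp1:2 pp2:1 pp3:1
Op 8: write(P0, v1, 125). refcount(pp3)=1 -> write in place. 4 ppages; refcounts: pp0:2 pp1:2 pp2:1 pp3:1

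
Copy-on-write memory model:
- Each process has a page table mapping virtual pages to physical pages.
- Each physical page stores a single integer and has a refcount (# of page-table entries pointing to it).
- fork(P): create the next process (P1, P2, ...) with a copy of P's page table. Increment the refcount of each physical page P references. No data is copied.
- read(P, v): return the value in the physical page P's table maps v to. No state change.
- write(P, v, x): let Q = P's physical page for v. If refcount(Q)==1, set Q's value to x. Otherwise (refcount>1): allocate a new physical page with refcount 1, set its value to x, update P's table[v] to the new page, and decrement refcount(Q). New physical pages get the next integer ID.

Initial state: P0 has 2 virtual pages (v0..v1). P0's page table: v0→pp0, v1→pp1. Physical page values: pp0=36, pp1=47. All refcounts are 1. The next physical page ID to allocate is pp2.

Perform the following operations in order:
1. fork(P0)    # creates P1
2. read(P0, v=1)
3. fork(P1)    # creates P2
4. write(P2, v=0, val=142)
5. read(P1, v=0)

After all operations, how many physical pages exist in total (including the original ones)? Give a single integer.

Answer: 3

Derivation:
Op 1: fork(P0) -> P1. 2 ppages; refcounts: pp0:2 pp1:2
Op 2: read(P0, v1) -> 47. No state change.
Op 3: fork(P1) -> P2. 2 ppages; refcounts: pp0:3 pp1:3
Op 4: write(P2, v0, 142). refcount(pp0)=3>1 -> COPY to pp2. 3 ppages; refcounts: pp0:2 pp1:3 pp2:1
Op 5: read(P1, v0) -> 36. No state change.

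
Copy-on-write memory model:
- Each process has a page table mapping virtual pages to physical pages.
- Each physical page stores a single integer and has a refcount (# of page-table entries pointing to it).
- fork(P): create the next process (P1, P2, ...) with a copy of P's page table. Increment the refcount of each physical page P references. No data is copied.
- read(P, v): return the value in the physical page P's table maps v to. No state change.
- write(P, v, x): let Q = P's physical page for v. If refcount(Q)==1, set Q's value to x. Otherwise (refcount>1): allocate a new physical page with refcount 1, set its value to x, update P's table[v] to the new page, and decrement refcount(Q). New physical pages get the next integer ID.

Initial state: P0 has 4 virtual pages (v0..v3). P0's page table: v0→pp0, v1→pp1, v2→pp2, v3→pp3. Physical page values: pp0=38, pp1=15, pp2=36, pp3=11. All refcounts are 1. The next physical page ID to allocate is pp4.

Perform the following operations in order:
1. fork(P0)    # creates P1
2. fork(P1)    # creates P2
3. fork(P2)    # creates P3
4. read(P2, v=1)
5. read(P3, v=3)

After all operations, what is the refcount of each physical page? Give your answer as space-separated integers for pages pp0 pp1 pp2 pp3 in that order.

Answer: 4 4 4 4

Derivation:
Op 1: fork(P0) -> P1. 4 ppages; refcounts: pp0:2 pp1:2 pp2:2 pp3:2
Op 2: fork(P1) -> P2. 4 ppages; refcounts: pp0:3 pp1:3 pp2:3 pp3:3
Op 3: fork(P2) -> P3. 4 ppages; refcounts: pp0:4 pp1:4 pp2:4 pp3:4
Op 4: read(P2, v1) -> 15. No state change.
Op 5: read(P3, v3) -> 11. No state change.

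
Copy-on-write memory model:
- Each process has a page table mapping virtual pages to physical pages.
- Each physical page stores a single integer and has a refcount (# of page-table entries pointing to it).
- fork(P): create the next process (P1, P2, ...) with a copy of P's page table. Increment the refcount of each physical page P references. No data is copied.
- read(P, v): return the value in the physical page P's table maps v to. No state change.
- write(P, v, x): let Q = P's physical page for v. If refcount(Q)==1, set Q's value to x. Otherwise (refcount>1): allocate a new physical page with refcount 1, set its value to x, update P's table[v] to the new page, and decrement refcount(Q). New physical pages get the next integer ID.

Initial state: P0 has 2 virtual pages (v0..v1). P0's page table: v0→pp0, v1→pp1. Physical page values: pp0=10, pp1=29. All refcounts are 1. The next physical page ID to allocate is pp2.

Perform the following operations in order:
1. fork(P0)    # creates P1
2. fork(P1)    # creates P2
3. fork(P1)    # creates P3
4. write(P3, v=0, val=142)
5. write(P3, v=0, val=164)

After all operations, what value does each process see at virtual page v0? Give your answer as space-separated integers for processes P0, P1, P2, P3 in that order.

Op 1: fork(P0) -> P1. 2 ppages; refcounts: pp0:2 pp1:2
Op 2: fork(P1) -> P2. 2 ppages; refcounts: pp0:3 pp1:3
Op 3: fork(P1) -> P3. 2 ppages; refcounts: pp0:4 pp1:4
Op 4: write(P3, v0, 142). refcount(pp0)=4>1 -> COPY to pp2. 3 ppages; refcounts: pp0:3 pp1:4 pp2:1
Op 5: write(P3, v0, 164). refcount(pp2)=1 -> write in place. 3 ppages; refcounts: pp0:3 pp1:4 pp2:1
P0: v0 -> pp0 = 10
P1: v0 -> pp0 = 10
P2: v0 -> pp0 = 10
P3: v0 -> pp2 = 164

Answer: 10 10 10 164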